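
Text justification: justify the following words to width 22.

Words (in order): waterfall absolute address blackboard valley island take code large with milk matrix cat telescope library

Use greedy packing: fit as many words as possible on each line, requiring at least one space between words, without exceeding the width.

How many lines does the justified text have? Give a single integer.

Line 1: ['waterfall', 'absolute'] (min_width=18, slack=4)
Line 2: ['address', 'blackboard'] (min_width=18, slack=4)
Line 3: ['valley', 'island', 'take'] (min_width=18, slack=4)
Line 4: ['code', 'large', 'with', 'milk'] (min_width=20, slack=2)
Line 5: ['matrix', 'cat', 'telescope'] (min_width=20, slack=2)
Line 6: ['library'] (min_width=7, slack=15)
Total lines: 6

Answer: 6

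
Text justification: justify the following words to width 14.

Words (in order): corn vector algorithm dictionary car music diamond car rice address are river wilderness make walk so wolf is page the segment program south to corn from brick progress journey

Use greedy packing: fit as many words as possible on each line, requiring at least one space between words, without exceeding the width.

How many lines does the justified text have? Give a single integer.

Answer: 15

Derivation:
Line 1: ['corn', 'vector'] (min_width=11, slack=3)
Line 2: ['algorithm'] (min_width=9, slack=5)
Line 3: ['dictionary', 'car'] (min_width=14, slack=0)
Line 4: ['music', 'diamond'] (min_width=13, slack=1)
Line 5: ['car', 'rice'] (min_width=8, slack=6)
Line 6: ['address', 'are'] (min_width=11, slack=3)
Line 7: ['river'] (min_width=5, slack=9)
Line 8: ['wilderness'] (min_width=10, slack=4)
Line 9: ['make', 'walk', 'so'] (min_width=12, slack=2)
Line 10: ['wolf', 'is', 'page'] (min_width=12, slack=2)
Line 11: ['the', 'segment'] (min_width=11, slack=3)
Line 12: ['program', 'south'] (min_width=13, slack=1)
Line 13: ['to', 'corn', 'from'] (min_width=12, slack=2)
Line 14: ['brick', 'progress'] (min_width=14, slack=0)
Line 15: ['journey'] (min_width=7, slack=7)
Total lines: 15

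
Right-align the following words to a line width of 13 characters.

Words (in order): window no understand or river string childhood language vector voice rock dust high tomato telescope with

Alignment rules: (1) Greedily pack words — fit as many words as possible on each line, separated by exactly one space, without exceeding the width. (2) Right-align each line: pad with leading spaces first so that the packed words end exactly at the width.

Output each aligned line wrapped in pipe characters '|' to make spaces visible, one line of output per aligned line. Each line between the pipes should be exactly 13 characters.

Line 1: ['window', 'no'] (min_width=9, slack=4)
Line 2: ['understand', 'or'] (min_width=13, slack=0)
Line 3: ['river', 'string'] (min_width=12, slack=1)
Line 4: ['childhood'] (min_width=9, slack=4)
Line 5: ['language'] (min_width=8, slack=5)
Line 6: ['vector', 'voice'] (min_width=12, slack=1)
Line 7: ['rock', 'dust'] (min_width=9, slack=4)
Line 8: ['high', 'tomato'] (min_width=11, slack=2)
Line 9: ['telescope'] (min_width=9, slack=4)
Line 10: ['with'] (min_width=4, slack=9)

Answer: |    window no|
|understand or|
| river string|
|    childhood|
|     language|
| vector voice|
|    rock dust|
|  high tomato|
|    telescope|
|         with|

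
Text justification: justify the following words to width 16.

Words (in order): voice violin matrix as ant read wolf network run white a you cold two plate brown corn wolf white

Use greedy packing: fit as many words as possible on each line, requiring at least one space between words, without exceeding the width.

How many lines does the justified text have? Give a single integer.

Line 1: ['voice', 'violin'] (min_width=12, slack=4)
Line 2: ['matrix', 'as', 'ant'] (min_width=13, slack=3)
Line 3: ['read', 'wolf'] (min_width=9, slack=7)
Line 4: ['network', 'run'] (min_width=11, slack=5)
Line 5: ['white', 'a', 'you', 'cold'] (min_width=16, slack=0)
Line 6: ['two', 'plate', 'brown'] (min_width=15, slack=1)
Line 7: ['corn', 'wolf', 'white'] (min_width=15, slack=1)
Total lines: 7

Answer: 7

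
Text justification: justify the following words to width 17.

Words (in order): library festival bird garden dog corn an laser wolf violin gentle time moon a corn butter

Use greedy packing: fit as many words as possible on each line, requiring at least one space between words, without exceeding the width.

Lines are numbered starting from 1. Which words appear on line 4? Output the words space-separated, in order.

Line 1: ['library', 'festival'] (min_width=16, slack=1)
Line 2: ['bird', 'garden', 'dog'] (min_width=15, slack=2)
Line 3: ['corn', 'an', 'laser'] (min_width=13, slack=4)
Line 4: ['wolf', 'violin'] (min_width=11, slack=6)
Line 5: ['gentle', 'time', 'moon'] (min_width=16, slack=1)
Line 6: ['a', 'corn', 'butter'] (min_width=13, slack=4)

Answer: wolf violin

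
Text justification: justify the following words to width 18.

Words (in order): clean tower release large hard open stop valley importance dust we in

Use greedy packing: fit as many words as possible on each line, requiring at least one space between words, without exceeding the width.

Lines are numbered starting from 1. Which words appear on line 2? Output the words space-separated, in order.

Line 1: ['clean', 'tower'] (min_width=11, slack=7)
Line 2: ['release', 'large', 'hard'] (min_width=18, slack=0)
Line 3: ['open', 'stop', 'valley'] (min_width=16, slack=2)
Line 4: ['importance', 'dust', 'we'] (min_width=18, slack=0)
Line 5: ['in'] (min_width=2, slack=16)

Answer: release large hard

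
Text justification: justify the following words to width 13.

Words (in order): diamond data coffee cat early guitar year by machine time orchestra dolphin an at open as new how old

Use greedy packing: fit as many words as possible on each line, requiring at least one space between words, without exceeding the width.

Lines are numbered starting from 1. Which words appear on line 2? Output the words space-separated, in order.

Answer: coffee cat

Derivation:
Line 1: ['diamond', 'data'] (min_width=12, slack=1)
Line 2: ['coffee', 'cat'] (min_width=10, slack=3)
Line 3: ['early', 'guitar'] (min_width=12, slack=1)
Line 4: ['year', 'by'] (min_width=7, slack=6)
Line 5: ['machine', 'time'] (min_width=12, slack=1)
Line 6: ['orchestra'] (min_width=9, slack=4)
Line 7: ['dolphin', 'an', 'at'] (min_width=13, slack=0)
Line 8: ['open', 'as', 'new'] (min_width=11, slack=2)
Line 9: ['how', 'old'] (min_width=7, slack=6)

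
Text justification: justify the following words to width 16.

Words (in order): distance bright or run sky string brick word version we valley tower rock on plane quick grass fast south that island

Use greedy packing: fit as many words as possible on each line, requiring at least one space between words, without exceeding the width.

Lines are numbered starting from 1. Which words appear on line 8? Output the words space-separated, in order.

Line 1: ['distance', 'bright'] (min_width=15, slack=1)
Line 2: ['or', 'run', 'sky'] (min_width=10, slack=6)
Line 3: ['string', 'brick'] (min_width=12, slack=4)
Line 4: ['word', 'version', 'we'] (min_width=15, slack=1)
Line 5: ['valley', 'tower'] (min_width=12, slack=4)
Line 6: ['rock', 'on', 'plane'] (min_width=13, slack=3)
Line 7: ['quick', 'grass', 'fast'] (min_width=16, slack=0)
Line 8: ['south', 'that'] (min_width=10, slack=6)
Line 9: ['island'] (min_width=6, slack=10)

Answer: south that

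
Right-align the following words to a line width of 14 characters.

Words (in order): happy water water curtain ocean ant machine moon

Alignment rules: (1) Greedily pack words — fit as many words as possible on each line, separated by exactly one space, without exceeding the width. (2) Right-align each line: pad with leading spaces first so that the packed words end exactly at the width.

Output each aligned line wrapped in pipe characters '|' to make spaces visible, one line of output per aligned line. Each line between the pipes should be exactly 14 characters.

Answer: |   happy water|
| water curtain|
|     ocean ant|
|  machine moon|

Derivation:
Line 1: ['happy', 'water'] (min_width=11, slack=3)
Line 2: ['water', 'curtain'] (min_width=13, slack=1)
Line 3: ['ocean', 'ant'] (min_width=9, slack=5)
Line 4: ['machine', 'moon'] (min_width=12, slack=2)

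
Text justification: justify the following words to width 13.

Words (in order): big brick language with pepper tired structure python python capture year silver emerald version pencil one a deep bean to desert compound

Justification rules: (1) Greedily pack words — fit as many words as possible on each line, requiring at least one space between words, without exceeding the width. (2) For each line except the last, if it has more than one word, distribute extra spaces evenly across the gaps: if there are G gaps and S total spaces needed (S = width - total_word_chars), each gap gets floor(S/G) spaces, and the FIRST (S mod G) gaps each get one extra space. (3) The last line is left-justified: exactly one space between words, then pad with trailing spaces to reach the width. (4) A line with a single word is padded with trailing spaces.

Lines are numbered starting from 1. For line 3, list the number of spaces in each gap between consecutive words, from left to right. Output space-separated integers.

Answer: 2

Derivation:
Line 1: ['big', 'brick'] (min_width=9, slack=4)
Line 2: ['language', 'with'] (min_width=13, slack=0)
Line 3: ['pepper', 'tired'] (min_width=12, slack=1)
Line 4: ['structure'] (min_width=9, slack=4)
Line 5: ['python', 'python'] (min_width=13, slack=0)
Line 6: ['capture', 'year'] (min_width=12, slack=1)
Line 7: ['silver'] (min_width=6, slack=7)
Line 8: ['emerald'] (min_width=7, slack=6)
Line 9: ['version'] (min_width=7, slack=6)
Line 10: ['pencil', 'one', 'a'] (min_width=12, slack=1)
Line 11: ['deep', 'bean', 'to'] (min_width=12, slack=1)
Line 12: ['desert'] (min_width=6, slack=7)
Line 13: ['compound'] (min_width=8, slack=5)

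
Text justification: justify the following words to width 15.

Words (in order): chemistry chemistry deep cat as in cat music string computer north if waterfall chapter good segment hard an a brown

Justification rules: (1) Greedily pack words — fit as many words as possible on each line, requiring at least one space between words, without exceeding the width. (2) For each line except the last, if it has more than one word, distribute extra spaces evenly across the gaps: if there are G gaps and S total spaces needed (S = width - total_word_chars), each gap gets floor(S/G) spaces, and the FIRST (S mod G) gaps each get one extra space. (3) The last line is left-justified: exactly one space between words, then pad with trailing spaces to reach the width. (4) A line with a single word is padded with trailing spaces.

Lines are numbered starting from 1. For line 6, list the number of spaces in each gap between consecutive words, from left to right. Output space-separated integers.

Answer: 4

Derivation:
Line 1: ['chemistry'] (min_width=9, slack=6)
Line 2: ['chemistry', 'deep'] (min_width=14, slack=1)
Line 3: ['cat', 'as', 'in', 'cat'] (min_width=13, slack=2)
Line 4: ['music', 'string'] (min_width=12, slack=3)
Line 5: ['computer', 'north'] (min_width=14, slack=1)
Line 6: ['if', 'waterfall'] (min_width=12, slack=3)
Line 7: ['chapter', 'good'] (min_width=12, slack=3)
Line 8: ['segment', 'hard', 'an'] (min_width=15, slack=0)
Line 9: ['a', 'brown'] (min_width=7, slack=8)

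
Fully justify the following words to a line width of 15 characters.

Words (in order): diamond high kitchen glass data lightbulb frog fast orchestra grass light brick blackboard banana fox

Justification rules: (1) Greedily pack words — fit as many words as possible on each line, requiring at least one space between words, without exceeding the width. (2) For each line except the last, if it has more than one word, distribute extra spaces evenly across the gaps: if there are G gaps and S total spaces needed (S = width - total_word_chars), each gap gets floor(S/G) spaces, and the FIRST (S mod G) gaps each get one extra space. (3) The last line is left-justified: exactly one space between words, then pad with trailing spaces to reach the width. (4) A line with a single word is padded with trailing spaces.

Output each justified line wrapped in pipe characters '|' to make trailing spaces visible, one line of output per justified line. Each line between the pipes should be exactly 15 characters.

Answer: |diamond    high|
|kitchen   glass|
|data  lightbulb|
|frog       fast|
|orchestra grass|
|light     brick|
|blackboard     |
|banana fox     |

Derivation:
Line 1: ['diamond', 'high'] (min_width=12, slack=3)
Line 2: ['kitchen', 'glass'] (min_width=13, slack=2)
Line 3: ['data', 'lightbulb'] (min_width=14, slack=1)
Line 4: ['frog', 'fast'] (min_width=9, slack=6)
Line 5: ['orchestra', 'grass'] (min_width=15, slack=0)
Line 6: ['light', 'brick'] (min_width=11, slack=4)
Line 7: ['blackboard'] (min_width=10, slack=5)
Line 8: ['banana', 'fox'] (min_width=10, slack=5)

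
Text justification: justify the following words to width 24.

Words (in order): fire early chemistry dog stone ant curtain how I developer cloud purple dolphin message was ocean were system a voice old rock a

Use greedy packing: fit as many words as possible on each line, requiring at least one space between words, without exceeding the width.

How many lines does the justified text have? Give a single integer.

Line 1: ['fire', 'early', 'chemistry', 'dog'] (min_width=24, slack=0)
Line 2: ['stone', 'ant', 'curtain', 'how', 'I'] (min_width=23, slack=1)
Line 3: ['developer', 'cloud', 'purple'] (min_width=22, slack=2)
Line 4: ['dolphin', 'message', 'was'] (min_width=19, slack=5)
Line 5: ['ocean', 'were', 'system', 'a'] (min_width=19, slack=5)
Line 6: ['voice', 'old', 'rock', 'a'] (min_width=16, slack=8)
Total lines: 6

Answer: 6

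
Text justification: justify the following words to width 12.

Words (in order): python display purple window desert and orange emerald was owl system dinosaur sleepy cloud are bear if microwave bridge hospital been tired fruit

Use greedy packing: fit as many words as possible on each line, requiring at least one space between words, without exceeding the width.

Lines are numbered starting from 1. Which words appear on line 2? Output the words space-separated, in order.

Answer: display

Derivation:
Line 1: ['python'] (min_width=6, slack=6)
Line 2: ['display'] (min_width=7, slack=5)
Line 3: ['purple'] (min_width=6, slack=6)
Line 4: ['window'] (min_width=6, slack=6)
Line 5: ['desert', 'and'] (min_width=10, slack=2)
Line 6: ['orange'] (min_width=6, slack=6)
Line 7: ['emerald', 'was'] (min_width=11, slack=1)
Line 8: ['owl', 'system'] (min_width=10, slack=2)
Line 9: ['dinosaur'] (min_width=8, slack=4)
Line 10: ['sleepy', 'cloud'] (min_width=12, slack=0)
Line 11: ['are', 'bear', 'if'] (min_width=11, slack=1)
Line 12: ['microwave'] (min_width=9, slack=3)
Line 13: ['bridge'] (min_width=6, slack=6)
Line 14: ['hospital'] (min_width=8, slack=4)
Line 15: ['been', 'tired'] (min_width=10, slack=2)
Line 16: ['fruit'] (min_width=5, slack=7)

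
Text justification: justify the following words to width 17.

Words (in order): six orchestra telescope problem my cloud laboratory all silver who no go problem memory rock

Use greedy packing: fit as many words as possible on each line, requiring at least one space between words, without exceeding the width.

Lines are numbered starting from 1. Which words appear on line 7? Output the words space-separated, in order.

Line 1: ['six', 'orchestra'] (min_width=13, slack=4)
Line 2: ['telescope', 'problem'] (min_width=17, slack=0)
Line 3: ['my', 'cloud'] (min_width=8, slack=9)
Line 4: ['laboratory', 'all'] (min_width=14, slack=3)
Line 5: ['silver', 'who', 'no', 'go'] (min_width=16, slack=1)
Line 6: ['problem', 'memory'] (min_width=14, slack=3)
Line 7: ['rock'] (min_width=4, slack=13)

Answer: rock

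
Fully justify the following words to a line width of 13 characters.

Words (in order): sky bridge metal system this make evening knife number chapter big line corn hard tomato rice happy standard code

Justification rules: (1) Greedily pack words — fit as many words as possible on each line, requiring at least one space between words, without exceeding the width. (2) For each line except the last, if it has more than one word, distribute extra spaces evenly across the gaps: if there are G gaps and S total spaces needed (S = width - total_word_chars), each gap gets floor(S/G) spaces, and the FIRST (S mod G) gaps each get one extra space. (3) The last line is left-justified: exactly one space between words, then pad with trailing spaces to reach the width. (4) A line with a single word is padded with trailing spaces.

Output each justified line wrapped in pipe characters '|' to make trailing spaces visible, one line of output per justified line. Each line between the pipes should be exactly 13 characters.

Line 1: ['sky', 'bridge'] (min_width=10, slack=3)
Line 2: ['metal', 'system'] (min_width=12, slack=1)
Line 3: ['this', 'make'] (min_width=9, slack=4)
Line 4: ['evening', 'knife'] (min_width=13, slack=0)
Line 5: ['number'] (min_width=6, slack=7)
Line 6: ['chapter', 'big'] (min_width=11, slack=2)
Line 7: ['line', 'corn'] (min_width=9, slack=4)
Line 8: ['hard', 'tomato'] (min_width=11, slack=2)
Line 9: ['rice', 'happy'] (min_width=10, slack=3)
Line 10: ['standard', 'code'] (min_width=13, slack=0)

Answer: |sky    bridge|
|metal  system|
|this     make|
|evening knife|
|number       |
|chapter   big|
|line     corn|
|hard   tomato|
|rice    happy|
|standard code|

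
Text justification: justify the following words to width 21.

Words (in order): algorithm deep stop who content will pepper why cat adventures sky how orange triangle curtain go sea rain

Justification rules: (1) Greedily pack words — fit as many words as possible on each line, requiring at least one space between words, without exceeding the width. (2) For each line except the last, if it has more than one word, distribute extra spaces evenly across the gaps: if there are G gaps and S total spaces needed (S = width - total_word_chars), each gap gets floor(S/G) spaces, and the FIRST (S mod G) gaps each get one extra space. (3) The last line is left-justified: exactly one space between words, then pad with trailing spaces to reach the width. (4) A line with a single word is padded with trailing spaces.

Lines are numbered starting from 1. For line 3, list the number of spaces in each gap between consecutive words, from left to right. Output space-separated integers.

Line 1: ['algorithm', 'deep', 'stop'] (min_width=19, slack=2)
Line 2: ['who', 'content', 'will'] (min_width=16, slack=5)
Line 3: ['pepper', 'why', 'cat'] (min_width=14, slack=7)
Line 4: ['adventures', 'sky', 'how'] (min_width=18, slack=3)
Line 5: ['orange', 'triangle'] (min_width=15, slack=6)
Line 6: ['curtain', 'go', 'sea', 'rain'] (min_width=19, slack=2)

Answer: 5 4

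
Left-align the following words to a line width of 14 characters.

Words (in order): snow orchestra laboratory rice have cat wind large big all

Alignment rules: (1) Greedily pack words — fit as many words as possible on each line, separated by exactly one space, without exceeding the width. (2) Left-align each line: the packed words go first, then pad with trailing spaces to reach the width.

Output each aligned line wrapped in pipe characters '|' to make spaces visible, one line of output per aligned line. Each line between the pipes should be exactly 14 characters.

Line 1: ['snow', 'orchestra'] (min_width=14, slack=0)
Line 2: ['laboratory'] (min_width=10, slack=4)
Line 3: ['rice', 'have', 'cat'] (min_width=13, slack=1)
Line 4: ['wind', 'large', 'big'] (min_width=14, slack=0)
Line 5: ['all'] (min_width=3, slack=11)

Answer: |snow orchestra|
|laboratory    |
|rice have cat |
|wind large big|
|all           |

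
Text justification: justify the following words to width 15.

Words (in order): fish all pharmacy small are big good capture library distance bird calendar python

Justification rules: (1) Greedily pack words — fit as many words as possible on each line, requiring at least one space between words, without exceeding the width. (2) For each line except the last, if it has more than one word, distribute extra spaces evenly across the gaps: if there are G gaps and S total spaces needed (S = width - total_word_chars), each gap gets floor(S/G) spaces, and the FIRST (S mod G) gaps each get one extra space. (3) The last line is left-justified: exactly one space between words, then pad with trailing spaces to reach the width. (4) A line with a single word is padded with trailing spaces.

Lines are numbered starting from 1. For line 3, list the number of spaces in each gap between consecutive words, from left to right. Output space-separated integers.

Line 1: ['fish', 'all'] (min_width=8, slack=7)
Line 2: ['pharmacy', 'small'] (min_width=14, slack=1)
Line 3: ['are', 'big', 'good'] (min_width=12, slack=3)
Line 4: ['capture', 'library'] (min_width=15, slack=0)
Line 5: ['distance', 'bird'] (min_width=13, slack=2)
Line 6: ['calendar', 'python'] (min_width=15, slack=0)

Answer: 3 2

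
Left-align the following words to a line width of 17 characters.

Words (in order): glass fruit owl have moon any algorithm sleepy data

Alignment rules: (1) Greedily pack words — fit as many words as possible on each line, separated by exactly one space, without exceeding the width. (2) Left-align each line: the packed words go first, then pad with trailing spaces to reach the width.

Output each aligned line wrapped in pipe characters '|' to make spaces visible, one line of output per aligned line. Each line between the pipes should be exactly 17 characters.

Answer: |glass fruit owl  |
|have moon any    |
|algorithm sleepy |
|data             |

Derivation:
Line 1: ['glass', 'fruit', 'owl'] (min_width=15, slack=2)
Line 2: ['have', 'moon', 'any'] (min_width=13, slack=4)
Line 3: ['algorithm', 'sleepy'] (min_width=16, slack=1)
Line 4: ['data'] (min_width=4, slack=13)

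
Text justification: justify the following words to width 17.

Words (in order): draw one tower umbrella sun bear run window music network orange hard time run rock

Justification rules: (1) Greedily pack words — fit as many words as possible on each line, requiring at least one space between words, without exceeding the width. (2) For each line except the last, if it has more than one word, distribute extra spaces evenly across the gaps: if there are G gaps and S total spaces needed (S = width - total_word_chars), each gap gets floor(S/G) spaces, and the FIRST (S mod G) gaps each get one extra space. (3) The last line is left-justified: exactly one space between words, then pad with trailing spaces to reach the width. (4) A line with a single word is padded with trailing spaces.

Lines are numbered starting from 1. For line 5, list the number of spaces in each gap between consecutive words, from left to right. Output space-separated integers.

Line 1: ['draw', 'one', 'tower'] (min_width=14, slack=3)
Line 2: ['umbrella', 'sun', 'bear'] (min_width=17, slack=0)
Line 3: ['run', 'window', 'music'] (min_width=16, slack=1)
Line 4: ['network', 'orange'] (min_width=14, slack=3)
Line 5: ['hard', 'time', 'run'] (min_width=13, slack=4)
Line 6: ['rock'] (min_width=4, slack=13)

Answer: 3 3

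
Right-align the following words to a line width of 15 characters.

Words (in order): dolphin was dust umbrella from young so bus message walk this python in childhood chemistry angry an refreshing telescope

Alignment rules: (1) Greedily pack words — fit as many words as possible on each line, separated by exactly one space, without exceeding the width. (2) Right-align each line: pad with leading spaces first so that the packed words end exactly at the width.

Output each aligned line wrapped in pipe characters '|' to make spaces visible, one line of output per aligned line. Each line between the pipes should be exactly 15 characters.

Answer: |    dolphin was|
|  dust umbrella|
|  from young so|
|    bus message|
|      walk this|
|      python in|
|      childhood|
|chemistry angry|
|  an refreshing|
|      telescope|

Derivation:
Line 1: ['dolphin', 'was'] (min_width=11, slack=4)
Line 2: ['dust', 'umbrella'] (min_width=13, slack=2)
Line 3: ['from', 'young', 'so'] (min_width=13, slack=2)
Line 4: ['bus', 'message'] (min_width=11, slack=4)
Line 5: ['walk', 'this'] (min_width=9, slack=6)
Line 6: ['python', 'in'] (min_width=9, slack=6)
Line 7: ['childhood'] (min_width=9, slack=6)
Line 8: ['chemistry', 'angry'] (min_width=15, slack=0)
Line 9: ['an', 'refreshing'] (min_width=13, slack=2)
Line 10: ['telescope'] (min_width=9, slack=6)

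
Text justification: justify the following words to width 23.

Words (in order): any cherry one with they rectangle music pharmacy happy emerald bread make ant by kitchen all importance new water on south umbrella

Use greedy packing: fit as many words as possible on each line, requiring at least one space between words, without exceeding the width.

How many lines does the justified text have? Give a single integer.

Line 1: ['any', 'cherry', 'one', 'with'] (min_width=19, slack=4)
Line 2: ['they', 'rectangle', 'music'] (min_width=20, slack=3)
Line 3: ['pharmacy', 'happy', 'emerald'] (min_width=22, slack=1)
Line 4: ['bread', 'make', 'ant', 'by'] (min_width=17, slack=6)
Line 5: ['kitchen', 'all', 'importance'] (min_width=22, slack=1)
Line 6: ['new', 'water', 'on', 'south'] (min_width=18, slack=5)
Line 7: ['umbrella'] (min_width=8, slack=15)
Total lines: 7

Answer: 7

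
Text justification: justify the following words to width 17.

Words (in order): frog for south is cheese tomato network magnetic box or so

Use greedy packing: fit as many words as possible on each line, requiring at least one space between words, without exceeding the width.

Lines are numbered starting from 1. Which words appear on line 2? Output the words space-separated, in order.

Line 1: ['frog', 'for', 'south', 'is'] (min_width=17, slack=0)
Line 2: ['cheese', 'tomato'] (min_width=13, slack=4)
Line 3: ['network', 'magnetic'] (min_width=16, slack=1)
Line 4: ['box', 'or', 'so'] (min_width=9, slack=8)

Answer: cheese tomato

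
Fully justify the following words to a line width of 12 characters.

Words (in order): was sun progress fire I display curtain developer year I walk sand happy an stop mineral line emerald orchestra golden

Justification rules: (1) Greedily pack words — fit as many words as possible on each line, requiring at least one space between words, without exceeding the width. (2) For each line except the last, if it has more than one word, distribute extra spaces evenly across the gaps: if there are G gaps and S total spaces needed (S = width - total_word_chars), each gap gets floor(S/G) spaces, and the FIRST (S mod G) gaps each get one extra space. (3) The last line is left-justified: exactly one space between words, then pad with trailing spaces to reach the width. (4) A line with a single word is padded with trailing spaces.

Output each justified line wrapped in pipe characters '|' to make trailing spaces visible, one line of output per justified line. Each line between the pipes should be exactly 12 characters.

Line 1: ['was', 'sun'] (min_width=7, slack=5)
Line 2: ['progress'] (min_width=8, slack=4)
Line 3: ['fire', 'I'] (min_width=6, slack=6)
Line 4: ['display'] (min_width=7, slack=5)
Line 5: ['curtain'] (min_width=7, slack=5)
Line 6: ['developer'] (min_width=9, slack=3)
Line 7: ['year', 'I', 'walk'] (min_width=11, slack=1)
Line 8: ['sand', 'happy'] (min_width=10, slack=2)
Line 9: ['an', 'stop'] (min_width=7, slack=5)
Line 10: ['mineral', 'line'] (min_width=12, slack=0)
Line 11: ['emerald'] (min_width=7, slack=5)
Line 12: ['orchestra'] (min_width=9, slack=3)
Line 13: ['golden'] (min_width=6, slack=6)

Answer: |was      sun|
|progress    |
|fire       I|
|display     |
|curtain     |
|developer   |
|year  I walk|
|sand   happy|
|an      stop|
|mineral line|
|emerald     |
|orchestra   |
|golden      |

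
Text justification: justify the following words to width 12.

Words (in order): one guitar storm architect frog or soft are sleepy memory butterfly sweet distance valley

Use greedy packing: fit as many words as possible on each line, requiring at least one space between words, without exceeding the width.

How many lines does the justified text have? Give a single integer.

Line 1: ['one', 'guitar'] (min_width=10, slack=2)
Line 2: ['storm'] (min_width=5, slack=7)
Line 3: ['architect'] (min_width=9, slack=3)
Line 4: ['frog', 'or', 'soft'] (min_width=12, slack=0)
Line 5: ['are', 'sleepy'] (min_width=10, slack=2)
Line 6: ['memory'] (min_width=6, slack=6)
Line 7: ['butterfly'] (min_width=9, slack=3)
Line 8: ['sweet'] (min_width=5, slack=7)
Line 9: ['distance'] (min_width=8, slack=4)
Line 10: ['valley'] (min_width=6, slack=6)
Total lines: 10

Answer: 10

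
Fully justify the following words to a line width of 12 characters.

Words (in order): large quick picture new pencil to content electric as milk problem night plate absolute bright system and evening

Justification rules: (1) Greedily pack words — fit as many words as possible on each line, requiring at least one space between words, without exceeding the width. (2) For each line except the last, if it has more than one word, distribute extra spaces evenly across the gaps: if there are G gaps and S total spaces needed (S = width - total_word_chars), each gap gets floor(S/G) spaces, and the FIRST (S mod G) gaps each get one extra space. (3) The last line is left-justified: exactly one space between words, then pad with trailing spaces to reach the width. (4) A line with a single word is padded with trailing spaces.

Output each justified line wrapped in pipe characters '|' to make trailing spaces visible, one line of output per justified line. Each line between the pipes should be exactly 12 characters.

Line 1: ['large', 'quick'] (min_width=11, slack=1)
Line 2: ['picture', 'new'] (min_width=11, slack=1)
Line 3: ['pencil', 'to'] (min_width=9, slack=3)
Line 4: ['content'] (min_width=7, slack=5)
Line 5: ['electric', 'as'] (min_width=11, slack=1)
Line 6: ['milk', 'problem'] (min_width=12, slack=0)
Line 7: ['night', 'plate'] (min_width=11, slack=1)
Line 8: ['absolute'] (min_width=8, slack=4)
Line 9: ['bright'] (min_width=6, slack=6)
Line 10: ['system', 'and'] (min_width=10, slack=2)
Line 11: ['evening'] (min_width=7, slack=5)

Answer: |large  quick|
|picture  new|
|pencil    to|
|content     |
|electric  as|
|milk problem|
|night  plate|
|absolute    |
|bright      |
|system   and|
|evening     |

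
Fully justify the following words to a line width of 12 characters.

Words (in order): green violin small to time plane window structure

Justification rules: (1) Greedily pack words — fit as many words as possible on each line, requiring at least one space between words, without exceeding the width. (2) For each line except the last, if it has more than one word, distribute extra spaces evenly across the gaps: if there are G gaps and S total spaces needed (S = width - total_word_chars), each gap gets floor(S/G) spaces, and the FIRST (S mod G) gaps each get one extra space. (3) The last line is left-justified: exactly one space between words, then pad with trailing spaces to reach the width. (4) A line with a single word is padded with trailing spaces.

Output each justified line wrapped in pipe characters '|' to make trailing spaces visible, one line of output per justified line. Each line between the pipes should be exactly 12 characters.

Answer: |green violin|
|small     to|
|time   plane|
|window      |
|structure   |

Derivation:
Line 1: ['green', 'violin'] (min_width=12, slack=0)
Line 2: ['small', 'to'] (min_width=8, slack=4)
Line 3: ['time', 'plane'] (min_width=10, slack=2)
Line 4: ['window'] (min_width=6, slack=6)
Line 5: ['structure'] (min_width=9, slack=3)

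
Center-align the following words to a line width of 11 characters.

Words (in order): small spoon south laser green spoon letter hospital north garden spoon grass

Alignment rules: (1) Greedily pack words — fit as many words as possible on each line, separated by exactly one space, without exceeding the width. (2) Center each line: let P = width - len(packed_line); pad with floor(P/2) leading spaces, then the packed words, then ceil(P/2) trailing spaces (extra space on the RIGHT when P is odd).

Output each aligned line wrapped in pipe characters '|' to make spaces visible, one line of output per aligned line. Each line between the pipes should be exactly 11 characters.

Line 1: ['small', 'spoon'] (min_width=11, slack=0)
Line 2: ['south', 'laser'] (min_width=11, slack=0)
Line 3: ['green', 'spoon'] (min_width=11, slack=0)
Line 4: ['letter'] (min_width=6, slack=5)
Line 5: ['hospital'] (min_width=8, slack=3)
Line 6: ['north'] (min_width=5, slack=6)
Line 7: ['garden'] (min_width=6, slack=5)
Line 8: ['spoon', 'grass'] (min_width=11, slack=0)

Answer: |small spoon|
|south laser|
|green spoon|
|  letter   |
| hospital  |
|   north   |
|  garden   |
|spoon grass|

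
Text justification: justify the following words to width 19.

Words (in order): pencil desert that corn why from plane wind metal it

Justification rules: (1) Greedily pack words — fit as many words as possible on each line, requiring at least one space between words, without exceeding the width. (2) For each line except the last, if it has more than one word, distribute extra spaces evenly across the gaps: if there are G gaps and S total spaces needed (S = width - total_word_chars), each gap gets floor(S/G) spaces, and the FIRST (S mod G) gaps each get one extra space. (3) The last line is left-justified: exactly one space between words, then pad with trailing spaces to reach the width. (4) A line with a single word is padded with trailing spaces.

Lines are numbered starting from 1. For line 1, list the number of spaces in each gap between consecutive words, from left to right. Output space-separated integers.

Line 1: ['pencil', 'desert', 'that'] (min_width=18, slack=1)
Line 2: ['corn', 'why', 'from', 'plane'] (min_width=19, slack=0)
Line 3: ['wind', 'metal', 'it'] (min_width=13, slack=6)

Answer: 2 1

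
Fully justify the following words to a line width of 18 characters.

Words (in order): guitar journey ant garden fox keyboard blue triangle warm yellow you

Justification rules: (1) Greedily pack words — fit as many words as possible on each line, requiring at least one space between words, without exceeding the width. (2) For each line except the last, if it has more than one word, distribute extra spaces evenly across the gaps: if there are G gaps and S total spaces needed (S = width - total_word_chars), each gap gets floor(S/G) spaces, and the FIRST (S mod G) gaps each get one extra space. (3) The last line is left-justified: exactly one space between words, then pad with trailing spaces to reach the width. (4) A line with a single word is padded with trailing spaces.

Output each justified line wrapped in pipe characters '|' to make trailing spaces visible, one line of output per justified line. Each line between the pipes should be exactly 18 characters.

Answer: |guitar journey ant|
|garden         fox|
|keyboard      blue|
|triangle      warm|
|yellow you        |

Derivation:
Line 1: ['guitar', 'journey', 'ant'] (min_width=18, slack=0)
Line 2: ['garden', 'fox'] (min_width=10, slack=8)
Line 3: ['keyboard', 'blue'] (min_width=13, slack=5)
Line 4: ['triangle', 'warm'] (min_width=13, slack=5)
Line 5: ['yellow', 'you'] (min_width=10, slack=8)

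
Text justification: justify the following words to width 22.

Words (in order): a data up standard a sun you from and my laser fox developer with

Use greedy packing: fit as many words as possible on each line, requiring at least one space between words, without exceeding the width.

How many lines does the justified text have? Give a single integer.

Answer: 4

Derivation:
Line 1: ['a', 'data', 'up', 'standard', 'a'] (min_width=20, slack=2)
Line 2: ['sun', 'you', 'from', 'and', 'my'] (min_width=19, slack=3)
Line 3: ['laser', 'fox', 'developer'] (min_width=19, slack=3)
Line 4: ['with'] (min_width=4, slack=18)
Total lines: 4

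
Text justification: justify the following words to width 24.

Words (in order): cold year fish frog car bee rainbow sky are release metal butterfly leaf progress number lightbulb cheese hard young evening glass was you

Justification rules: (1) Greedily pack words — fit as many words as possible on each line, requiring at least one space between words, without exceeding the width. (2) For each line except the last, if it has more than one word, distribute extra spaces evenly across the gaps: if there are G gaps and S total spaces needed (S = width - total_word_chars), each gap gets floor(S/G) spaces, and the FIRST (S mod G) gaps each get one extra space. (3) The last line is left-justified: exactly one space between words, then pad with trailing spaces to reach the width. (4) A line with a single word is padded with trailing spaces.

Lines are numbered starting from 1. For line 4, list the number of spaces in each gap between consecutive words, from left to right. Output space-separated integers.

Line 1: ['cold', 'year', 'fish', 'frog', 'car'] (min_width=23, slack=1)
Line 2: ['bee', 'rainbow', 'sky', 'are'] (min_width=19, slack=5)
Line 3: ['release', 'metal', 'butterfly'] (min_width=23, slack=1)
Line 4: ['leaf', 'progress', 'number'] (min_width=20, slack=4)
Line 5: ['lightbulb', 'cheese', 'hard'] (min_width=21, slack=3)
Line 6: ['young', 'evening', 'glass', 'was'] (min_width=23, slack=1)
Line 7: ['you'] (min_width=3, slack=21)

Answer: 3 3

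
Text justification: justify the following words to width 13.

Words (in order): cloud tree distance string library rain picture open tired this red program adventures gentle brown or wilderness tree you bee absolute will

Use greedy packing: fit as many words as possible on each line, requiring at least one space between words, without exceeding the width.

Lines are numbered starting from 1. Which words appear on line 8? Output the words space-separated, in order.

Answer: adventures

Derivation:
Line 1: ['cloud', 'tree'] (min_width=10, slack=3)
Line 2: ['distance'] (min_width=8, slack=5)
Line 3: ['string'] (min_width=6, slack=7)
Line 4: ['library', 'rain'] (min_width=12, slack=1)
Line 5: ['picture', 'open'] (min_width=12, slack=1)
Line 6: ['tired', 'this'] (min_width=10, slack=3)
Line 7: ['red', 'program'] (min_width=11, slack=2)
Line 8: ['adventures'] (min_width=10, slack=3)
Line 9: ['gentle', 'brown'] (min_width=12, slack=1)
Line 10: ['or', 'wilderness'] (min_width=13, slack=0)
Line 11: ['tree', 'you', 'bee'] (min_width=12, slack=1)
Line 12: ['absolute', 'will'] (min_width=13, slack=0)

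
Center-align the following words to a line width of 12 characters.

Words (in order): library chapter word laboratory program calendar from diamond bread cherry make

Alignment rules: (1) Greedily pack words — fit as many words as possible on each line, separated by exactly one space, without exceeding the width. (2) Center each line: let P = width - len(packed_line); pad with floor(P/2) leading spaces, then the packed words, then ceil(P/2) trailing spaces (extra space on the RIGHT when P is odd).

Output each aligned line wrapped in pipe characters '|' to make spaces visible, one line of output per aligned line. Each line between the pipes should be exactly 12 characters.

Line 1: ['library'] (min_width=7, slack=5)
Line 2: ['chapter', 'word'] (min_width=12, slack=0)
Line 3: ['laboratory'] (min_width=10, slack=2)
Line 4: ['program'] (min_width=7, slack=5)
Line 5: ['calendar'] (min_width=8, slack=4)
Line 6: ['from', 'diamond'] (min_width=12, slack=0)
Line 7: ['bread', 'cherry'] (min_width=12, slack=0)
Line 8: ['make'] (min_width=4, slack=8)

Answer: |  library   |
|chapter word|
| laboratory |
|  program   |
|  calendar  |
|from diamond|
|bread cherry|
|    make    |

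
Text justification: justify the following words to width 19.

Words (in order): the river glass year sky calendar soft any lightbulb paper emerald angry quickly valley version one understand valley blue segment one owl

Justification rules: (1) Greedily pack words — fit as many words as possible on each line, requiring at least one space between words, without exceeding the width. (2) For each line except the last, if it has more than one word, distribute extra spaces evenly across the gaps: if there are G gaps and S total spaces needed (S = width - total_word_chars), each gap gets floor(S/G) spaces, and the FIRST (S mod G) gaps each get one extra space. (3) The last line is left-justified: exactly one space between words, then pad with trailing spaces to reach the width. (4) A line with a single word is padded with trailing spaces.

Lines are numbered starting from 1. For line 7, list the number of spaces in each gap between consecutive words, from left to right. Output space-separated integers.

Line 1: ['the', 'river', 'glass'] (min_width=15, slack=4)
Line 2: ['year', 'sky', 'calendar'] (min_width=17, slack=2)
Line 3: ['soft', 'any', 'lightbulb'] (min_width=18, slack=1)
Line 4: ['paper', 'emerald', 'angry'] (min_width=19, slack=0)
Line 5: ['quickly', 'valley'] (min_width=14, slack=5)
Line 6: ['version', 'one'] (min_width=11, slack=8)
Line 7: ['understand', 'valley'] (min_width=17, slack=2)
Line 8: ['blue', 'segment', 'one'] (min_width=16, slack=3)
Line 9: ['owl'] (min_width=3, slack=16)

Answer: 3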